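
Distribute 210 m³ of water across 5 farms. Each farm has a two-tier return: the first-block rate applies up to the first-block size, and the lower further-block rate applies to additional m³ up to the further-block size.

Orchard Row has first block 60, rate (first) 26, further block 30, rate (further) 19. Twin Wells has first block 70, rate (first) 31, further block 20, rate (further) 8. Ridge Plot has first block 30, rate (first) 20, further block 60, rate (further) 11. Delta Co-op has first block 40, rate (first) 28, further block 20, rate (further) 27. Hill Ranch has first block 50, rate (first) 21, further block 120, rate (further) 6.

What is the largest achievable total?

Rank every tier by rate: Twin Wells/tier1 31 > Delta Co-op/tier1 28 > Delta Co-op/tier2 27 > Orchard Row/tier1 26 > Hill Ranch/tier1 21 > Ridge Plot/tier1 20 > Orchard Row/tier2 19 > Ridge Plot/tier2 11 > Twin Wells/tier2 8 > Hill Ranch/tier2 6.
Fill Twin Wells tier1 block (70 at 31) ; 140 left.
Fill Delta Co-op tier1 block (40 at 28) ; 100 left.
Delta Co-op tier2 at 27: fill all 20 ; 80 left.
Fill Orchard Row tier1 block (60 at 26) ; 20 left.
Hill Ranch tier1 at 21: only 20 left, fill 20.
Total = 31×70 + 28×40 + 27×20 + 26×60 + 21×20 = 5810.

5810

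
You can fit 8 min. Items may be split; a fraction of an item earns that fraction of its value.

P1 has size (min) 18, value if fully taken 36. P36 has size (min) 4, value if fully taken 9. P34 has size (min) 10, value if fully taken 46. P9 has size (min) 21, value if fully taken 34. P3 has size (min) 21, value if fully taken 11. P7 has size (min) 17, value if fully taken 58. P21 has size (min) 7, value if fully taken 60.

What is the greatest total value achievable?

Best value per unit of size first: P21 60/7≈8.57, P34 46/10≈4.6, P7 58/17≈3.41, P36 9/4≈2.25, P1 36/18≈2, P9 34/21≈1.62, P3 11/21≈0.524.
Take all of P21 (7 min, value 60) — 1 min left.
1 min left: a 1/10 share of P34 gives 46×1/10 = 4.6.
Total value = 64.6.

64.6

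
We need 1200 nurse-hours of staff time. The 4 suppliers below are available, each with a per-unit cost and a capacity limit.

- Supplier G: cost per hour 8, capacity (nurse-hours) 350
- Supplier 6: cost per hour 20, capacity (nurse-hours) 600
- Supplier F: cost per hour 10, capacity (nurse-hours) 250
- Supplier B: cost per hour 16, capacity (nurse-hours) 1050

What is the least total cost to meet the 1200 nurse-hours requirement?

14900

Cheapest first:
Supplier G (8): use full 350 → 850 nurse-hours to go.
Supplier F (10): use full 250 → 600 nurse-hours to go.
Take 600 from Supplier B at 16 to finish.
Supplier 6: unused.
Cost = 350×8 + 250×10 + 600×16 = 14900.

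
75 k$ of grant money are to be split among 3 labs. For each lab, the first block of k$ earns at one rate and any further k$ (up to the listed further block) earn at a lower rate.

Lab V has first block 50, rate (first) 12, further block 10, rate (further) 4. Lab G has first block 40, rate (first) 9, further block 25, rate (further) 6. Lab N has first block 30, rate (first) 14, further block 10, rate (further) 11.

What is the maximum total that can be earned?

960

Rank every tier by rate: Lab N/tier1 14 > Lab V/tier1 12 > Lab N/tier2 11 > Lab G/tier1 9 > Lab G/tier2 6 > Lab V/tier2 4.
Fill Lab N tier1 block (30 at 14) → 45 left.
Lab V/tier1: +45 of 50 at 12; pool empty.
Total = 14×30 + 12×45 = 960.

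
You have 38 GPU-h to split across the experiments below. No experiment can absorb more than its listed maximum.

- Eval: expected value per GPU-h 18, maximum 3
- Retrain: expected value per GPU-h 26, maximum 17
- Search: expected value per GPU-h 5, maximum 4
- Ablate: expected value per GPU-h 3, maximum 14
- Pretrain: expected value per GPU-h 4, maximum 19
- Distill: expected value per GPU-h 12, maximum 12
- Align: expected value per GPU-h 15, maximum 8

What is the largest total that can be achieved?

736

Rank by expected value per GPU-h: Retrain 26 > Eval 18 > Align 15 > Distill 12 > Search 5 > Pretrain 4 > Ablate 3.
Retrain takes 17 to reach its cap of 17 → 21 left.
Eval takes 3 to reach its cap of 3 → 18 left.
Align: +8 to 8 (cap) → 10 left.
Distill has room for 12 but only 10 remain, so it gets 10.
Total = 18×3 + 26×17 + 12×10 + 15×8 = 736.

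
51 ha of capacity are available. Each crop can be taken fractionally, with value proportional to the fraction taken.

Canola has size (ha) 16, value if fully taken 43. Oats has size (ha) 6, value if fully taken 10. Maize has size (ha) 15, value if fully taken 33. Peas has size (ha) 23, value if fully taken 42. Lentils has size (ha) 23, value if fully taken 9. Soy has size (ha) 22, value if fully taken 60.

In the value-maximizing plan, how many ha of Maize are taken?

13

Sort by value density: Soy 60/22≈2.73, Canola 43/16≈2.69, Maize 33/15≈2.2, Peas 42/23≈1.83, Oats 10/6≈1.67, Lentils 9/23≈0.391.
Soy: take in full, 22 ha for value 60 → 29 left.
Canola: take in full, 16 ha for value 43 → 13 left.
Fill the last 13 ha with part of Maize: 13/15 of it earns 28.6.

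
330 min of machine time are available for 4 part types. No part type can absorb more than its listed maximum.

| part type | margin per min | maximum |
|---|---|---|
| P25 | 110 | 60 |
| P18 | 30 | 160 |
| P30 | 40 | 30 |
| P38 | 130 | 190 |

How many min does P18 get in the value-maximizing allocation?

Rank by margin per min: P38 130 > P25 110 > P30 40 > P18 30.
P38 takes 190 to reach its cap of 190 — 140 left.
Give P25 60 to hit its cap of 60 — 80 left.
P30: +30 to 30 (cap) — 50 left.
Only 50 left; P18 takes them to reach 50.

50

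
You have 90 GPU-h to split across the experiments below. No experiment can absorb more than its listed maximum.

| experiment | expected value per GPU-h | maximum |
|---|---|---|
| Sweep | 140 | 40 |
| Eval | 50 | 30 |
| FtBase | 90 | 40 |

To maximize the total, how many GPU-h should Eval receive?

Highest expected value per GPU-h first: Sweep 140 > FtBase 90 > Eval 50.
Sweep takes 40 to reach its cap of 40 — 50 left.
Give FtBase 40 to hit its cap of 40 — 10 left.
Eval has room for 30 but only 10 remain, so it gets 10.

10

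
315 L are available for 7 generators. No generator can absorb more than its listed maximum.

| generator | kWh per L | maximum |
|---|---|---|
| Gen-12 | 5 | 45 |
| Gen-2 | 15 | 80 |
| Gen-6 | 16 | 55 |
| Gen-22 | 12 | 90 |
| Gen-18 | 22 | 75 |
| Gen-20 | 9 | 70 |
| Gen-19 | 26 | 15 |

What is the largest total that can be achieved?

5200

Highest kWh per L first: Gen-19 26 > Gen-18 22 > Gen-6 16 > Gen-2 15 > Gen-22 12 > Gen-20 9 > Gen-12 5.
Gen-19: +15 to 15 (cap) → 300 left.
Gen-18 takes 75 to reach its cap of 75 → 225 left.
Gen-6: +55 to 55 (cap) → 170 left.
Give Gen-2 80 to hit its cap of 80 → 90 left.
Gen-22 takes 90 to reach its cap of 90 → 0 left.
Total = 15×80 + 16×55 + 12×90 + 22×75 + 26×15 = 5200.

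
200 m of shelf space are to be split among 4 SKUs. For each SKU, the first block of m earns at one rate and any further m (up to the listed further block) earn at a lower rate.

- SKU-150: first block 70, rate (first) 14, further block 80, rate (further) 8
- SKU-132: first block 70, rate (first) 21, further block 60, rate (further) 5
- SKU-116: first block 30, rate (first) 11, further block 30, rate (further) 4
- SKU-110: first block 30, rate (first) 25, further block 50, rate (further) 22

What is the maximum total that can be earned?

Order all 8 blocks by rate: SKU-110/T1 25 > SKU-110/T2 22 > SKU-132/T1 21 > SKU-150/T1 14 > SKU-116/T1 11 > SKU-150/T2 8 > SKU-132/T2 5 > SKU-116/T2 4.
SKU-110/T1 (25): +30 — 170 left.
SKU-110/T2 (22): +50 — 120 left.
SKU-132 T1 at 21: fill all 70 — 50 left.
50 remain; put them into SKU-150 T1 at 14.
Total = 25×30 + 22×50 + 21×70 + 14×50 = 4020.

4020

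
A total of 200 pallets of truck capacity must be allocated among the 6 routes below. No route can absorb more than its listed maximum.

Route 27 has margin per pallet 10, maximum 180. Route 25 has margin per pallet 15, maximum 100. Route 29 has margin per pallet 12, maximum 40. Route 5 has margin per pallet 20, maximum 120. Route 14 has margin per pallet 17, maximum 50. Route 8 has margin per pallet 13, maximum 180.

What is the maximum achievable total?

3700

Highest margin per pallet first: Route 5 20 > Route 14 17 > Route 25 15 > Route 8 13 > Route 29 12 > Route 27 10.
Route 5: +120 to 120 (cap) ; 80 left.
Route 14 takes 50 to reach its cap of 50 ; 30 left.
Route 25: +30 (room for 100) → 30. Pool exhausted.
Total = 15×30 + 20×120 + 17×50 = 3700.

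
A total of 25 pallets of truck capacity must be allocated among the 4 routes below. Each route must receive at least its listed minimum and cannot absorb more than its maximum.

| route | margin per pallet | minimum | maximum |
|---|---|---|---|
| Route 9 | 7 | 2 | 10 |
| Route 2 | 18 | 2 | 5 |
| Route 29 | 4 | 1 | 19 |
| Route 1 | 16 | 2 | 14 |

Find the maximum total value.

353

Meeting every minimum uses 2+2+1+2 = 7 pallets, leaving 18.
Highest margin per pallet first: Route 2 18 > Route 1 16 > Route 9 7 > Route 29 4.
Give Route 2 3 more to hit its cap of 5 ; 15 left.
Route 1 takes 12 more to reach its cap of 14 ; 3 left.
Route 9 has room for 8 more but only 3 remain, so it gets 5.
Total = 7×5 + 18×5 + 4×1 + 16×14 = 353.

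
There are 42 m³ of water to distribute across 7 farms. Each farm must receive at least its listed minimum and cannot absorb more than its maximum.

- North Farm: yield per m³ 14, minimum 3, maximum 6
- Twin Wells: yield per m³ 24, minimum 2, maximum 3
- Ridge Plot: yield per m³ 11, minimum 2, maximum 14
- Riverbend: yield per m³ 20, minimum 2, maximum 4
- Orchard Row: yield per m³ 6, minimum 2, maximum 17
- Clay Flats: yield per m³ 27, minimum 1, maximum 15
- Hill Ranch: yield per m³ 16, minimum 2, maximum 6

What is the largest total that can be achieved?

815

Meeting every minimum uses 3+2+2+2+2+1+2 = 14 m³, leaving 28.
Rank by yield per m³: Clay Flats 27 > Twin Wells 24 > Riverbend 20 > Hill Ranch 16 > North Farm 14 > Ridge Plot 11 > Orchard Row 6.
Give Clay Flats 14 more to hit its cap of 15 — 14 left.
Twin Wells takes 1 more to reach its cap of 3 — 13 left.
Riverbend takes 2 more to reach its cap of 4 — 11 left.
Hill Ranch: +4 to 6 (cap) — 7 left.
North Farm: +3 to 6 (cap) — 4 left.
Ridge Plot has room for 12 more but only 4 remain, so it gets 6.
Total = 14×6 + 24×3 + 11×6 + 20×4 + 6×2 + 27×15 + 16×6 = 815.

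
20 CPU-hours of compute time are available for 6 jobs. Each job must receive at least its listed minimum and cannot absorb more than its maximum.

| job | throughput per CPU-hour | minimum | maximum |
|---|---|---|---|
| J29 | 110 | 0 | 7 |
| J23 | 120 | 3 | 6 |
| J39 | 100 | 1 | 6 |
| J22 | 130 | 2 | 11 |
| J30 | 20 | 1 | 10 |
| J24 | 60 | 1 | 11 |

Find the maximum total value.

2330

Meeting every minimum uses 0+3+1+2+1+1 = 8 CPU-hours, leaving 12.
Order the jobs by throughput per CPU-hour: J22 130 > J23 120 > J29 110 > J39 100 > J24 60 > J30 20.
J22: +9 to 11 (cap) → 3 left.
J23 takes 3 more to reach its cap of 6 → 0 left.
Total = 120×6 + 100×1 + 130×11 + 20×1 + 60×1 = 2330.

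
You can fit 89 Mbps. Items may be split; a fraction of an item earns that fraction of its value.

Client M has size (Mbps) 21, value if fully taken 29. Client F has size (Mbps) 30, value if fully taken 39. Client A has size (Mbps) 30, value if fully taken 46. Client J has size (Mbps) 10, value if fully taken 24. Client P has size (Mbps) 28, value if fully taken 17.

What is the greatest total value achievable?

135.4

Rank by value-to-size ratio: Client J 24/10≈2.4, Client A 46/30≈1.53, Client M 29/21≈1.38, Client F 39/30≈1.3, Client P 17/28≈0.607.
Take all of Client J (10 Mbps, value 24) → 79 Mbps left.
Take all of Client A (30 Mbps, value 46) → 49 Mbps left.
Take all of Client M (21 Mbps, value 29) → 28 Mbps left.
Only 28 Mbps remain; take 28/30 of Client F for value 39×28/30 = 36.4.
Total value = 135.4.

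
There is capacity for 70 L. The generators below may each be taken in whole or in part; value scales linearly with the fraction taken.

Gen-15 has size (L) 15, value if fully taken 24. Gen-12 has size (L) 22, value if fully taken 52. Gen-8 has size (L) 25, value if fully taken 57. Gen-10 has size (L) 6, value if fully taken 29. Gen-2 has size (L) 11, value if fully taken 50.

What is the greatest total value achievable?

Sort by value density: Gen-10 29/6≈4.83, Gen-2 50/11≈4.55, Gen-12 52/22≈2.36, Gen-8 57/25≈2.28, Gen-15 24/15≈1.6.
Gen-10: take in full, 6 L for value 29 ; 64 left.
Take all of Gen-2 (11 L, value 50) ; 53 L left.
Take all of Gen-12 (22 L, value 52) ; 31 L left.
Gen-8: take in full, 25 L for value 57 ; 6 left.
Fill the last 6 L with part of Gen-15: 6/15 of it earns 9.6.
Total value = 197.6.

197.6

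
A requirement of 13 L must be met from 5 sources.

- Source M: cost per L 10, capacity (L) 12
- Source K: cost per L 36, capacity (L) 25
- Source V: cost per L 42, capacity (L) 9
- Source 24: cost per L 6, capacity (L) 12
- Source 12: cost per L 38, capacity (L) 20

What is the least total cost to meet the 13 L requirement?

82

Fill from the cheapest source first.
Source 24 (6): use full 12 — 1 L to go.
Take 1 from Source M at 10 to finish.
Source K, Source 12, Source V: unused.
Cost = 12×6 + 1×10 = 82.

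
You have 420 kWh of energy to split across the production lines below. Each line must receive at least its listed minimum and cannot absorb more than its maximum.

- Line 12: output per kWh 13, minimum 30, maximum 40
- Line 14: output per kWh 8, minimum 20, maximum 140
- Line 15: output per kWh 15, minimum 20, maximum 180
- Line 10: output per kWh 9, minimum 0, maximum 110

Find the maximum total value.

Meeting every minimum uses 30+20+20+0 = 70 kWh, leaving 350.
Order the production lines by output per kWh: Line 15 15 > Line 12 13 > Line 10 9 > Line 14 8.
Line 15: +160 to 180 (cap) → 190 left.
Line 12: +10 to 40 (cap) → 180 left.
Line 10 takes 110 more to reach its cap of 110 → 70 left.
Line 14 has room for 120 more but only 70 remain, so it gets 90.
Total = 13×40 + 8×90 + 15×180 + 9×110 = 4930.

4930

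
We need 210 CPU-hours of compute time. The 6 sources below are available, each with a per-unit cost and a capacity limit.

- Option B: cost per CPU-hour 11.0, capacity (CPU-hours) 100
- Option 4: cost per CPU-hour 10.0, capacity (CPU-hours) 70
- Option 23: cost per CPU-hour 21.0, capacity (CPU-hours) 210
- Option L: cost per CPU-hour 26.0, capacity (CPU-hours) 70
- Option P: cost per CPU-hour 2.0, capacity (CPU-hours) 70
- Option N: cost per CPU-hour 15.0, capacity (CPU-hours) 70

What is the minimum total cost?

Fill from the cheapest source first.
Option P at 2.0: take all 70 CPU-hours — 140 still needed.
Option 4 (10.0): use full 70 — 70 CPU-hours to go.
Option B at 11.0: take 70 of its 100 — requirement met.
Option N, Option 23, Option L: unused.
Cost = 70×2.0 + 70×10.0 + 70×11.0 = 1610.

1610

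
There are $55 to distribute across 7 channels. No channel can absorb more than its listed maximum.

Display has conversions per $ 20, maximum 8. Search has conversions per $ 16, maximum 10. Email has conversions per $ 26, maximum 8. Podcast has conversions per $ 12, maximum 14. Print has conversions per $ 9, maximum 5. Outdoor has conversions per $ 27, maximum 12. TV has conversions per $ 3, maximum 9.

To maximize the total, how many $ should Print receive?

Highest conversions per $ first: Outdoor 27 > Email 26 > Display 20 > Search 16 > Podcast 12 > Print 9 > TV 3.
Outdoor: +12 to 12 (cap) ; 43 left.
Email takes 8 to reach its cap of 8 ; 35 left.
Display takes 8 to reach its cap of 8 ; 27 left.
Give Search 10 to hit its cap of 10 ; 17 left.
Podcast: +14 to 14 (cap) ; 3 left.
Print: +3 (room for 5) → 3. Pool exhausted.

3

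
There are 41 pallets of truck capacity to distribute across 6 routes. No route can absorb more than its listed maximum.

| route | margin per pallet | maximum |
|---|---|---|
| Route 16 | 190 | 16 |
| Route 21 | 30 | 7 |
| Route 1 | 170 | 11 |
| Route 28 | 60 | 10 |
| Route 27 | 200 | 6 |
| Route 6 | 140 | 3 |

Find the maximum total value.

Rank by margin per pallet: Route 27 200 > Route 16 190 > Route 1 170 > Route 6 140 > Route 28 60 > Route 21 30.
Route 27 takes 6 to reach its cap of 6 → 35 left.
Route 16: +16 to 16 (cap) → 19 left.
Give Route 1 11 to hit its cap of 11 → 8 left.
Route 6 takes 3 to reach its cap of 3 → 5 left.
Only 5 left; Route 28 takes them to reach 5.
Total = 190×16 + 170×11 + 60×5 + 200×6 + 140×3 = 6830.

6830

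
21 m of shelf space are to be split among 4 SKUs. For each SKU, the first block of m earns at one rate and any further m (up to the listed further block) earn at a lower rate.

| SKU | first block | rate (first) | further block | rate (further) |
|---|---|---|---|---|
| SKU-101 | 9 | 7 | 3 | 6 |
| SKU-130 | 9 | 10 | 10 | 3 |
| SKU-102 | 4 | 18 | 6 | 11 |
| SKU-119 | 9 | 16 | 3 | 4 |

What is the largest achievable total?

Treat each block as its own option and order by rate: SKU-102/tier1 18 > SKU-119/tier1 16 > SKU-102/tier2 11 > SKU-130/tier1 10 > SKU-101/tier1 7 > SKU-101/tier2 6 > SKU-119/tier2 4 > SKU-130/tier2 3.
SKU-102 tier1 at 18: fill all 4 → 17 left.
SKU-119/tier1 (16): +9 → 8 left.
Fill SKU-102 tier2 block (6 at 11) → 2 left.
SKU-130/tier1: +2 of 9 at 10; pool empty.
Total = 18×4 + 16×9 + 11×6 + 10×2 = 302.

302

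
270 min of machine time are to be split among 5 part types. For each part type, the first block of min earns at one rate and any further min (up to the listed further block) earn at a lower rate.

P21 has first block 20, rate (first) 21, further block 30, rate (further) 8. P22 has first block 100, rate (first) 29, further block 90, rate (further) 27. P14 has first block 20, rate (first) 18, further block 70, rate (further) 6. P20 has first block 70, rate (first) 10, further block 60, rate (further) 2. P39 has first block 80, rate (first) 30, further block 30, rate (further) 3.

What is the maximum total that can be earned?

7730

Rank every tier by rate: P39/T1 30 > P22/T1 29 > P22/T2 27 > P21/T1 21 > P14/T1 18 > P20/T1 10 > P21/T2 8 > P14/T2 6 > P39/T2 3 > P20/T2 2.
P39 T1 at 30: fill all 80 → 190 left.
P22/T1 (29): +100 → 90 left.
P22/T2 (27): +90 → 0 left.
Total = 30×80 + 29×100 + 27×90 = 7730.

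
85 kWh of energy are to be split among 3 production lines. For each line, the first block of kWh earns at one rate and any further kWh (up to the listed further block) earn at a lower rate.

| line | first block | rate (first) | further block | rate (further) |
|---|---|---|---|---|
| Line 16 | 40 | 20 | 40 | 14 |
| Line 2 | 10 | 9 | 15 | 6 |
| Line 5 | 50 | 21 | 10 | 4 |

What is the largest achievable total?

Rank every tier by rate: Line 5/first 21 > Line 16/first 20 > Line 16/second 14 > Line 2/first 9 > Line 2/second 6 > Line 5/second 4.
Fill Line 5 first block (50 at 21) ; 35 left.
Line 16/first: +35 of 40 at 20; pool empty.
Total = 21×50 + 20×35 = 1750.

1750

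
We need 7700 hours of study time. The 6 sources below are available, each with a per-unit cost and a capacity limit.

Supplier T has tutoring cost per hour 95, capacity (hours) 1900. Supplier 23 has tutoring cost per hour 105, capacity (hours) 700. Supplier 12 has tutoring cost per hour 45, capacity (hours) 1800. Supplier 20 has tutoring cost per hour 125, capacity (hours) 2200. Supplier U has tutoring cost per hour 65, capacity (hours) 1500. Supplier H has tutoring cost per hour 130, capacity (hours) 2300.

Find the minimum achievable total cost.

Cheapest first:
Supplier 12 (45): use full 1800 → 5900 hours to go.
Supplier U at 65: take all 1500 hours → 4400 still needed.
Supplier T at 95: take all 1900 hours → 2500 still needed.
Supplier 23 at 105: take all 700 hours → 1800 still needed.
Take 1800 from Supplier 20 at 125 to finish.
Supplier H: unused.
Cost = 1800×45 + 1500×65 + 1900×95 + 700×105 + 1800×125 = 657500.

657500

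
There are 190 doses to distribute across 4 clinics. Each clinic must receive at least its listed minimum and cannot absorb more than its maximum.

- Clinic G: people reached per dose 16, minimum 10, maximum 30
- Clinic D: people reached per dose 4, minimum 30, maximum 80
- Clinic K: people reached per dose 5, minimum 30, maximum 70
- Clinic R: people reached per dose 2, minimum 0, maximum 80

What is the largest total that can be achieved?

1170

Meeting every minimum uses 10+30+30+0 = 70 doses, leaving 120.
Order the clinics by people reached per dose: Clinic G 16 > Clinic K 5 > Clinic D 4 > Clinic R 2.
Clinic G: +20 to 30 (cap) → 100 left.
Clinic K: +40 to 70 (cap) → 60 left.
Clinic D takes 50 more to reach its cap of 80 → 10 left.
Clinic R has room for 80 more but only 10 remain, so it gets 10.
Total = 16×30 + 4×80 + 5×70 + 2×10 = 1170.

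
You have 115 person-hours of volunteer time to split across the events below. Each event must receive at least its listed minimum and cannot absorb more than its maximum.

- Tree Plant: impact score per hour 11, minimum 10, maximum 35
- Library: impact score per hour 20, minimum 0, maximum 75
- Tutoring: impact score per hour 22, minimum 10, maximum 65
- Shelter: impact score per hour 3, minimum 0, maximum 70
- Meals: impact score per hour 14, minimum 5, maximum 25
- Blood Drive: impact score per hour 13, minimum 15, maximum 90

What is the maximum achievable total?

2205

Meeting every minimum uses 10+0+10+0+5+15 = 40 person-hours, leaving 75.
Order the events by impact score per hour: Tutoring 22 > Library 20 > Meals 14 > Blood Drive 13 > Tree Plant 11 > Shelter 3.
Give Tutoring 55 more to hit its cap of 65 → 20 left.
Only 20 left; Library takes them to reach 20.
Total = 11×10 + 20×20 + 22×65 + 14×5 + 13×15 = 2205.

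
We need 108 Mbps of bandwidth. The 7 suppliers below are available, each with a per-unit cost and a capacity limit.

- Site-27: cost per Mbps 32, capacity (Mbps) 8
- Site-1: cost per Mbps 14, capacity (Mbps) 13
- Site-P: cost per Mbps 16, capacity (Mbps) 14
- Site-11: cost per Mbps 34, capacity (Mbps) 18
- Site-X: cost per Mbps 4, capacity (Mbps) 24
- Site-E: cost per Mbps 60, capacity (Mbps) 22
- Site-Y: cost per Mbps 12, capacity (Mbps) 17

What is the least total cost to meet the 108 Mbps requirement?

2414

Fill from the cheapest supplier first.
Take 24 from Site-X at 4 → need 84 more.
Site-Y at 12: take all 17 Mbps → 67 still needed.
Site-1 (14): use full 13 → 54 Mbps to go.
Take 14 from Site-P at 16 → need 40 more.
Take 8 from Site-27 at 32 → need 32 more.
Site-11 at 34: take all 18 Mbps → 14 still needed.
Site-E at 60: take 14 of its 22 → requirement met.
Cost = 24×4 + 17×12 + 13×14 + 14×16 + 8×32 + 18×34 + 14×60 = 2414.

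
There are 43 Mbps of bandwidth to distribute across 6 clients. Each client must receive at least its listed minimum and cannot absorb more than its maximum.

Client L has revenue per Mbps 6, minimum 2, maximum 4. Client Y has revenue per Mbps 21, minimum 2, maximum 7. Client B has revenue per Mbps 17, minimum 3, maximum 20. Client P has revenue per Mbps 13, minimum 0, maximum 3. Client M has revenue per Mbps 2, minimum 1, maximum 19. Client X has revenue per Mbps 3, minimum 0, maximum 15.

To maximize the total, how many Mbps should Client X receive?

Meeting every minimum uses 2+2+3+0+1+0 = 8 Mbps, leaving 35.
Highest revenue per Mbps first: Client Y 21 > Client B 17 > Client P 13 > Client L 6 > Client X 3 > Client M 2.
Give Client Y 5 more to hit its cap of 7 ; 30 left.
Give Client B 17 more to hit its cap of 20 ; 13 left.
Client P takes 3 more to reach its cap of 3 ; 10 left.
Give Client L 2 more to hit its cap of 4 ; 8 left.
Client X has room for 15 more but only 8 remain, so it gets 8.

8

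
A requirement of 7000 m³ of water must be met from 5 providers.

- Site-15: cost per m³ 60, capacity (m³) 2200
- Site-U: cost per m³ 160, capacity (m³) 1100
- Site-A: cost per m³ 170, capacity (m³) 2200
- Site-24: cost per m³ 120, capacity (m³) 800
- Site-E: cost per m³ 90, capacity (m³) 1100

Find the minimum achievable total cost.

Use providers in increasing cost order.
Take 2200 from Site-15 at 60 → need 4800 more.
Site-E at 90: take all 1100 m³ → 3700 still needed.
Site-24 at 120: take all 800 m³ → 2900 still needed.
Site-U (160): use full 1100 → 1800 m³ to go.
Site-A at 170: take 1800 of its 2200 → requirement met.
Cost = 2200×60 + 1100×90 + 800×120 + 1100×160 + 1800×170 = 809000.

809000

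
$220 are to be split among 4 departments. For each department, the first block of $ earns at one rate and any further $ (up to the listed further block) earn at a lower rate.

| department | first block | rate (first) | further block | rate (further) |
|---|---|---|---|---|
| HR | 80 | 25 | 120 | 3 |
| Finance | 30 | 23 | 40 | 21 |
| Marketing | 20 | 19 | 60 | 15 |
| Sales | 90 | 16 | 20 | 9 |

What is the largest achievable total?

4710

Treat each block as its own option and order by rate: HR/first 25 > Finance/first 23 > Finance/second 21 > Marketing/first 19 > Sales/first 16 > Marketing/second 15 > Sales/second 9 > HR/second 3.
HR/first (25): +80 → 140 left.
Finance first at 23: fill all 30 → 110 left.
Finance/second (21): +40 → 70 left.
Marketing/first (19): +20 → 50 left.
50 remain; put them into Sales first at 16.
Total = 25×80 + 23×30 + 21×40 + 19×20 + 16×50 = 4710.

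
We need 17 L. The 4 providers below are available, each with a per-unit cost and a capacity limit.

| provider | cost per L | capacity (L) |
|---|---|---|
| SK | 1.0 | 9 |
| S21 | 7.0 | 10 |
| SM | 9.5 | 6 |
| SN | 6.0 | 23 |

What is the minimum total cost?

Use providers in increasing cost order.
SK at 1.0: take all 9 L ; 8 still needed.
Take 8 from SN at 6.0 to finish.
S21, SM: unused.
Cost = 9×1.0 + 8×6.0 = 57.

57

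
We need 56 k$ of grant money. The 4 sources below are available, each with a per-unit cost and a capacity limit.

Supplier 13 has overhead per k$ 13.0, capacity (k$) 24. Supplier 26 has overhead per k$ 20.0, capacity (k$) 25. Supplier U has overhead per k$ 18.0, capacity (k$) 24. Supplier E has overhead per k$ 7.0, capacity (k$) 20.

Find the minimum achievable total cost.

668

Use sources in increasing cost order.
Take 20 from Supplier E at 7.0 ; need 36 more.
Take 24 from Supplier 13 at 13.0 ; need 12 more.
Supplier U (18.0): take the remaining 12 ; done.
Supplier 26: unused.
Cost = 20×7.0 + 24×13.0 + 12×18.0 = 668.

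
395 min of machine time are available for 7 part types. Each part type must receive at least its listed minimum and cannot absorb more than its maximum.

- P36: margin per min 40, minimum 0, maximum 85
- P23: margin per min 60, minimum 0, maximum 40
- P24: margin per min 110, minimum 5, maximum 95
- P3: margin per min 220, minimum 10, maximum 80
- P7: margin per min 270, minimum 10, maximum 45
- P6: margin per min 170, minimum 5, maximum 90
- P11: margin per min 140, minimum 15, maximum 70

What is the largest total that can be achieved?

Meeting every minimum uses 0+0+5+10+10+5+15 = 45 min, leaving 350.
Rank by margin per min: P7 270 > P3 220 > P6 170 > P11 140 > P24 110 > P23 60 > P36 40.
Give P7 35 more to hit its cap of 45 ; 315 left.
Give P3 70 more to hit its cap of 80 ; 245 left.
Give P6 85 more to hit its cap of 90 ; 160 left.
Give P11 55 more to hit its cap of 70 ; 105 left.
Give P24 90 more to hit its cap of 95 ; 15 left.
Only 15 left; P23 takes them to reach 15.
Total = 60×15 + 110×95 + 220×80 + 270×45 + 170×90 + 140×70 = 66200.

66200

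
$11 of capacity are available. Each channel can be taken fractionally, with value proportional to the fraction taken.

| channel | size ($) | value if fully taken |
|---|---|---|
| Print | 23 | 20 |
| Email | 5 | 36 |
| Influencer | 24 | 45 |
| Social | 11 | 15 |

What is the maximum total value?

47.25

Rank by value-to-size ratio: Email 36/5≈7.2, Influencer 45/24≈1.88, Social 15/11≈1.36, Print 20/23≈0.87.
Take all of Email (5 $, value 36) → 6 $ left.
Only 6 $ remain; take 6/24 of Influencer for value 45×6/24 = 11.25.
Total value = 47.25.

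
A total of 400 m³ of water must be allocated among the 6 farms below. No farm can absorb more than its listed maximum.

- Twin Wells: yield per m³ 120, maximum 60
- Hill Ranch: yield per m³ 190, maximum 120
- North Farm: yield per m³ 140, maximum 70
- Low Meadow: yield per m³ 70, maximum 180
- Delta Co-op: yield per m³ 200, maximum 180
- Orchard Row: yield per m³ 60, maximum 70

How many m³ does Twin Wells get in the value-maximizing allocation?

Rank by yield per m³: Delta Co-op 200 > Hill Ranch 190 > North Farm 140 > Twin Wells 120 > Low Meadow 70 > Orchard Row 60.
Delta Co-op takes 180 to reach its cap of 180 ; 220 left.
Hill Ranch takes 120 to reach its cap of 120 ; 100 left.
North Farm: +70 to 70 (cap) ; 30 left.
Only 30 left; Twin Wells takes them to reach 30.

30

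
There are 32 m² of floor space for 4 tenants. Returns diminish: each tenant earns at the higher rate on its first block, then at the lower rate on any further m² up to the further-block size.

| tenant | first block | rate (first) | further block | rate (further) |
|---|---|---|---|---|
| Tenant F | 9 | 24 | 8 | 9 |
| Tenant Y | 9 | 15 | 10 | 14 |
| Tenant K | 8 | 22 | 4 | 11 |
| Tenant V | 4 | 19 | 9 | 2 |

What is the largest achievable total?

631

Order all 8 blocks by rate: Tenant F/first 24 > Tenant K/first 22 > Tenant V/first 19 > Tenant Y/first 15 > Tenant Y/second 14 > Tenant K/second 11 > Tenant F/second 9 > Tenant V/second 2.
Fill Tenant F first block (9 at 24) → 23 left.
Tenant K first at 22: fill all 8 → 15 left.
Fill Tenant V first block (4 at 19) → 11 left.
Tenant Y/first (15): +9 → 2 left.
2 remain; put them into Tenant Y second at 14.
Total = 24×9 + 22×8 + 19×4 + 15×9 + 14×2 = 631.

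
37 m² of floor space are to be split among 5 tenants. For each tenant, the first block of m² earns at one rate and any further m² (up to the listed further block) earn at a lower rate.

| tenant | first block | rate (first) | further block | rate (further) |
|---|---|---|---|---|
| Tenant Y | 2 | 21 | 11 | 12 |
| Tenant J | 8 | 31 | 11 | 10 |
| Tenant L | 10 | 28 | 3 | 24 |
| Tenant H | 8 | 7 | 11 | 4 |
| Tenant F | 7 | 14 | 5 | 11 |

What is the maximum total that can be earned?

824

Rank every tier by rate: Tenant J/first 31 > Tenant L/first 28 > Tenant L/second 24 > Tenant Y/first 21 > Tenant F/first 14 > Tenant Y/second 12 > Tenant F/second 11 > Tenant J/second 10 > Tenant H/first 7 > Tenant H/second 4.
Fill Tenant J first block (8 at 31) ; 29 left.
Tenant L/first (28): +10 ; 19 left.
Tenant L/second (24): +3 ; 16 left.
Fill Tenant Y first block (2 at 21) ; 14 left.
Tenant F/first (14): +7 ; 7 left.
Tenant Y second at 12: only 7 left, fill 7.
Total = 31×8 + 28×10 + 24×3 + 21×2 + 14×7 + 12×7 = 824.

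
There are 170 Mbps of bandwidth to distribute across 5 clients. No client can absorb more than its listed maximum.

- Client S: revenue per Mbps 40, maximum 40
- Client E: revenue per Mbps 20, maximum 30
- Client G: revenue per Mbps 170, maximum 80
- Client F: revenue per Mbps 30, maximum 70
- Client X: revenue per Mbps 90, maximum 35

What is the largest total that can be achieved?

18800

Order the clients by revenue per Mbps: Client G 170 > Client X 90 > Client S 40 > Client F 30 > Client E 20.
Client G takes 80 to reach its cap of 80 — 90 left.
Client X: +35 to 35 (cap) — 55 left.
Give Client S 40 to hit its cap of 40 — 15 left.
Client F has room for 70 but only 15 remain, so it gets 15.
Total = 40×40 + 170×80 + 30×15 + 90×35 = 18800.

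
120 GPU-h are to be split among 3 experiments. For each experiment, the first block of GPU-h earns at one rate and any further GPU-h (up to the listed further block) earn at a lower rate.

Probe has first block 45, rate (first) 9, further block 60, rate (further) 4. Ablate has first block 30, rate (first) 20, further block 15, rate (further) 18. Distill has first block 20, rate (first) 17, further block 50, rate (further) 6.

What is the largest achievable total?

1675

Order all 6 blocks by rate: Ablate/tier1 20 > Ablate/tier2 18 > Distill/tier1 17 > Probe/tier1 9 > Distill/tier2 6 > Probe/tier2 4.
Fill Ablate tier1 block (30 at 20) — 90 left.
Fill Ablate tier2 block (15 at 18) — 75 left.
Distill/tier1 (17): +20 — 55 left.
Probe tier1 at 9: fill all 45 — 10 left.
Distill/tier2: +10 of 50 at 6; pool empty.
Total = 20×30 + 18×15 + 17×20 + 9×45 + 6×10 = 1675.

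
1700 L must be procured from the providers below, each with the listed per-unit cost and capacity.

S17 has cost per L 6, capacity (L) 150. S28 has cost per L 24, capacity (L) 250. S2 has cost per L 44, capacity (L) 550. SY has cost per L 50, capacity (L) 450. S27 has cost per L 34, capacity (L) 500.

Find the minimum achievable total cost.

Cheapest first:
Take 150 from S17 at 6 ; need 1550 more.
Take 250 from S28 at 24 ; need 1300 more.
Take 500 from S27 at 34 ; need 800 more.
S2 (44): use full 550 ; 250 L to go.
SY (50): take the remaining 250 ; done.
Cost = 150×6 + 250×24 + 500×34 + 550×44 + 250×50 = 60600.

60600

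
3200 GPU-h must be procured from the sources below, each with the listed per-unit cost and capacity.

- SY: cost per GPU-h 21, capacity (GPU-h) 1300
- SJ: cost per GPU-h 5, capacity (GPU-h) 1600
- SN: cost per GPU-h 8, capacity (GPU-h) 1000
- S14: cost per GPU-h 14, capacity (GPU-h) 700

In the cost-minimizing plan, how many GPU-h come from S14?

600

Use sources in increasing cost order.
SJ (5): use full 1600 → 1600 GPU-h to go.
Take 1000 from SN at 8 → need 600 more.
S14 at 14: take 600 of its 700 → requirement met.
SY: unused.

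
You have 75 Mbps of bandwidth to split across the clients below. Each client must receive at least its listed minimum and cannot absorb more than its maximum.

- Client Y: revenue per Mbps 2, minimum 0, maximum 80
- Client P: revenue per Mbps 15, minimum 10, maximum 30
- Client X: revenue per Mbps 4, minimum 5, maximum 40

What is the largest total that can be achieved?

Meeting every minimum uses 0+10+5 = 15 Mbps, leaving 60.
Order the clients by revenue per Mbps: Client P 15 > Client X 4 > Client Y 2.
Give Client P 20 more to hit its cap of 30 ; 40 left.
Client X takes 35 more to reach its cap of 40 ; 5 left.
Only 5 left; Client Y takes them to reach 5.
Total = 2×5 + 15×30 + 4×40 = 620.

620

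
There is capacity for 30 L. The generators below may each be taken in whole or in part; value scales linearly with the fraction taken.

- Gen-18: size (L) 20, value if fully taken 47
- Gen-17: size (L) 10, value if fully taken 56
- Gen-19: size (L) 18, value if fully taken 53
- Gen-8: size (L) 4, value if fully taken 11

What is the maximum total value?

114.5

Sort by value density: Gen-17 56/10≈5.6, Gen-19 53/18≈2.94, Gen-8 11/4≈2.75, Gen-18 47/20≈2.35.
Take all of Gen-17 (10 L, value 56) ; 20 L left.
Gen-19: take in full, 18 L for value 53 ; 2 left.
Only 2 L remain; take 2/4 of Gen-8 for value 11×2/4 = 5.5.
Total value = 114.5.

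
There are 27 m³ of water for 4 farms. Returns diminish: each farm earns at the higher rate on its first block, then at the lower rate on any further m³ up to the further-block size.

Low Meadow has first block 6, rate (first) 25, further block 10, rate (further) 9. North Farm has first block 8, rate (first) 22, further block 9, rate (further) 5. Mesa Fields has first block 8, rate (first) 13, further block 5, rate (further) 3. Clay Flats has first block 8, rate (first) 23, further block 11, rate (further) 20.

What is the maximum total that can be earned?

610

Order all 8 blocks by rate: Low Meadow/tier1 25 > Clay Flats/tier1 23 > North Farm/tier1 22 > Clay Flats/tier2 20 > Mesa Fields/tier1 13 > Low Meadow/tier2 9 > North Farm/tier2 5 > Mesa Fields/tier2 3.
Fill Low Meadow tier1 block (6 at 25) → 21 left.
Fill Clay Flats tier1 block (8 at 23) → 13 left.
North Farm/tier1 (22): +8 → 5 left.
Clay Flats/tier2: +5 of 11 at 20; pool empty.
Total = 25×6 + 23×8 + 22×8 + 20×5 = 610.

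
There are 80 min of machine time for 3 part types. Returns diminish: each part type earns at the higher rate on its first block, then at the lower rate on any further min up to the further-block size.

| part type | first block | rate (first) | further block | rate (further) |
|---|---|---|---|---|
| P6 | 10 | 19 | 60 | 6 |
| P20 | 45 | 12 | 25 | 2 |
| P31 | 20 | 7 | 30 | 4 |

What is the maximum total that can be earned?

900

Order all 6 blocks by rate: P6/tier1 19 > P20/tier1 12 > P31/tier1 7 > P6/tier2 6 > P31/tier2 4 > P20/tier2 2.
P6 tier1 at 19: fill all 10 — 70 left.
P20 tier1 at 12: fill all 45 — 25 left.
P31 tier1 at 7: fill all 20 — 5 left.
P6/tier2: +5 of 60 at 6; pool empty.
Total = 19×10 + 12×45 + 7×20 + 6×5 = 900.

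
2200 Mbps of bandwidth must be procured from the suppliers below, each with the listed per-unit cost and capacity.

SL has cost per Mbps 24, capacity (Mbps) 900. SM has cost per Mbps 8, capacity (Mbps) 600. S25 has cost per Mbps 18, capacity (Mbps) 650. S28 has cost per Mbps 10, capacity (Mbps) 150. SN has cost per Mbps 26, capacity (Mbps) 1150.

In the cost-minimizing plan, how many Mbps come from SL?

800

Fill from the cheapest supplier first.
SM (8): use full 600 — 1600 Mbps to go.
S28 (10): use full 150 — 1450 Mbps to go.
S25 at 18: take all 650 Mbps — 800 still needed.
SL (24): take the remaining 800 — done.
SN: unused.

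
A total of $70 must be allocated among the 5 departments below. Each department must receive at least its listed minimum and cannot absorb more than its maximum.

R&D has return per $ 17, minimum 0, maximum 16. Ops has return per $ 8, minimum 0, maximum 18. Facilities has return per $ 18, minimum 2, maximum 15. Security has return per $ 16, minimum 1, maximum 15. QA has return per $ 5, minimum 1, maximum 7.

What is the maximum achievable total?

956

Meeting every minimum uses 0+0+2+1+1 = 4 $, leaving 66.
Order the departments by return per $: Facilities 18 > R&D 17 > Security 16 > Ops 8 > QA 5.
Facilities takes 13 more to reach its cap of 15 — 53 left.
R&D: +16 to 16 (cap) — 37 left.
Give Security 14 more to hit its cap of 15 — 23 left.
Ops takes 18 more to reach its cap of 18 — 5 left.
QA has room for 6 more but only 5 remain, so it gets 6.
Total = 17×16 + 8×18 + 18×15 + 16×15 + 5×6 = 956.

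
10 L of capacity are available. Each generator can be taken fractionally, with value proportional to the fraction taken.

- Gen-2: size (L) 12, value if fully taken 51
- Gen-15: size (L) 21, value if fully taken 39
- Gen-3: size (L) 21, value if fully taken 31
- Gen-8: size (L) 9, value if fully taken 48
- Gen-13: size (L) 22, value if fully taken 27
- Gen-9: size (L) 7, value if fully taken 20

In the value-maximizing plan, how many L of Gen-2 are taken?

1

Best value per unit of size first: Gen-8 48/9≈5.33, Gen-2 51/12≈4.25, Gen-9 20/7≈2.86, Gen-15 39/21≈1.86, Gen-3 31/21≈1.48, Gen-13 27/22≈1.23.
Gen-8: take in full, 9 L for value 48 → 1 left.
1 L left: a 1/12 share of Gen-2 gives 51×1/12 = 4.25.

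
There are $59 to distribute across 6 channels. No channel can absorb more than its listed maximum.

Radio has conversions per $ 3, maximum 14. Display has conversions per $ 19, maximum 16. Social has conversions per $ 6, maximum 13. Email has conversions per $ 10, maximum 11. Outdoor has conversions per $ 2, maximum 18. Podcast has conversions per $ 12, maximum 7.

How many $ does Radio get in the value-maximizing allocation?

Rank by conversions per $: Display 19 > Podcast 12 > Email 10 > Social 6 > Radio 3 > Outdoor 2.
Display takes 16 to reach its cap of 16 ; 43 left.
Give Podcast 7 to hit its cap of 7 ; 36 left.
Email: +11 to 11 (cap) ; 25 left.
Social takes 13 to reach its cap of 13 ; 12 left.
Radio has room for 14 but only 12 remain, so it gets 12.

12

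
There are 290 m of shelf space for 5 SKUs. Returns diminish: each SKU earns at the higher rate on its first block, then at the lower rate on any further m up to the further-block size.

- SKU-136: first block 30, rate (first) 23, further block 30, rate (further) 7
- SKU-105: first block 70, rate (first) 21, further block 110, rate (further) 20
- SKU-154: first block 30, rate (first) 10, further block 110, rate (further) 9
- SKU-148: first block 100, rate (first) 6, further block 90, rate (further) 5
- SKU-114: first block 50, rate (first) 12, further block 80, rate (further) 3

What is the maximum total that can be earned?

Order all 10 blocks by rate: SKU-136/tier1 23 > SKU-105/tier1 21 > SKU-105/tier2 20 > SKU-114/tier1 12 > SKU-154/tier1 10 > SKU-154/tier2 9 > SKU-136/tier2 7 > SKU-148/tier1 6 > SKU-148/tier2 5 > SKU-114/tier2 3.
SKU-136 tier1 at 23: fill all 30 ; 260 left.
Fill SKU-105 tier1 block (70 at 21) ; 190 left.
SKU-105/tier2 (20): +110 ; 80 left.
Fill SKU-114 tier1 block (50 at 12) ; 30 left.
SKU-154/tier1 (10): +30 ; 0 left.
Total = 23×30 + 21×70 + 20×110 + 12×50 + 10×30 = 5260.

5260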